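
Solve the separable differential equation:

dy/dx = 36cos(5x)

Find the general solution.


g(y) = 1, so integrate directly: y = ∫ 36cos(5x) dx = (36/5)sin(5x) + C.


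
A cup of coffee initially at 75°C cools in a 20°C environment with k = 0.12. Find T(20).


Newton's law: dT/dt = -k(T - T_a) has solution T(t) = T_a + (T₀ - T_a)e^(-kt).
Plug in T_a = 20, T₀ = 75, k = 0.12, t = 20: T(20) = 20 + (55)e^(-2.40) ≈ 25.0°C.


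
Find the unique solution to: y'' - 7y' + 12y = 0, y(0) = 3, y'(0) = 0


Characteristic roots of r² - 7r + 12 = 0 are 3, 4.
General solution y = c₁ e^(3x) + c₂ e^(4x).
Apply y(0) = 3: c₁ + c₂ = 3. Apply y'(0) = 0: 3 c₁ + 4 c₂ = 0.
Solve: c₁ = 12, c₂ = -9.
Particular solution: y = 12e^(3x) - 9e^(4x).


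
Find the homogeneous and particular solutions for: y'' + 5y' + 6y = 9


Characteristic roots of r² + 5r + 6 = 0 are -2, -3.
y_h = C₁e^(-2x) + C₂e^(-3x).
Constant forcing; try y_p = A. Then 6A = 9 ⇒ A = 3/2.
General solution: y = C₁e^(-2x) + C₂e^(-3x) + 3/2.


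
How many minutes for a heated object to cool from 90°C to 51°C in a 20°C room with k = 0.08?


From T(t) = T_a + (T₀ - T_a)e^(-kt), set T(t) = 51:
(51 - 20) / (90 - 20) = e^(-0.08t), so t = -ln(0.443)/0.08 ≈ 10.2 minutes.


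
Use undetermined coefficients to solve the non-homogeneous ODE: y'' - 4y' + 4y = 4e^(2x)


Characteristic polynomial (r - 2)² = 0; repeated root r = 2.
y_h = (C₁ + C₂x)e^(2x). Forcing matches the repeated root (resonance), so try y_p = Ax² e^(2x).
Substitute and solve for A: 2A = 4, so A = 2.
General solution: y = (C₁ + C₂x + 2x²)e^(2x).


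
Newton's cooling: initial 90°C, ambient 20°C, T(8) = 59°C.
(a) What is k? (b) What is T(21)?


Newton's law: T(t) = T_a + (T₀ - T_a)e^(-kt).
(a) Use T(8) = 59: (59 - 20)/(90 - 20) = e^(-k·8), so k = -ln(0.557)/8 ≈ 0.0731.
(b) Apply k to t = 21: T(21) = 20 + (70)e^(-1.535) ≈ 35.1°C.


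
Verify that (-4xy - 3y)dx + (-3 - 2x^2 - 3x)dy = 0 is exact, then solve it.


Check exactness: ∂M/∂y = -4x - 3 and ∂N/∂x = -4x - 3; equal, so the equation is exact.
Integrate M with respect to x (treating y as constant): ∫M dx = -2x^2y - 3xy + h(y).
Differentiate w.r.t. y and set equal to N: the x-dependent terms already match, leaving h'(y) = -3. Integrate: h(y) = -3y.
So F(x,y) = -3y - 2x^2y - 3xy.
General solution: -3y - 2x^2y - 3xy = C.


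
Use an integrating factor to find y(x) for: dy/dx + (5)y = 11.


P(x) = 5, Q(x) = 11; integrating factor μ = e^(5x).
(μ y)' = 11e^(5x) ⇒ μ y = (11/5)e^(5x) + C.
Divide by μ: y = 11/5 + Ce^(-5x).


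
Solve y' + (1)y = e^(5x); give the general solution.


P(x) = 1 ⇒ μ = e^(x).
(μ y)' = e^(6x) ⇒ μ y = e^(6x)/6 + C.
Divide by μ: y = (1/6)e^(5x) + Ce^(-x).


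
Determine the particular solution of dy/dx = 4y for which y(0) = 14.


General solution of y' = 4y is y = Ce^(4x).
Apply y(0) = 14: C = 14.
Particular solution: y = 14e^(4x).


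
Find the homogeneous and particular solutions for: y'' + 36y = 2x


Homogeneous: r² + 36 = 0 ⇒ r = ±6i, y_h = C₁cos(6x) + C₂sin(6x).
Polynomial forcing; try y_p = Ax + B. Then y_p'' + 36 y_p = 36(Ax + B) = 2x, so B = 0 and A = 1/18.
General solution: y = C₁cos(6x) + C₂sin(6x) + (1/18)x.


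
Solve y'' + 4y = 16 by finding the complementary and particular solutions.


Homogeneous part: r² + 4 = 0 ⇒ r = ±2i, so y_h = C₁cos(2x) + C₂sin(2x).
Try constant y_p = A; plug in: 4A = 16 ⇒ A = 4.
General solution: y = C₁cos(2x) + C₂sin(2x) + 4.


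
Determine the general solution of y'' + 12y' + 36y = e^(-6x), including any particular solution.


Characteristic polynomial (r + 6)² = 0; repeated root r = -6.
y_h = (C₁ + C₂x)e^(-6x). Forcing matches the repeated root (resonance), so try y_p = Ax² e^(-6x).
Substitute and solve for A: 2A = 1, so A = 1/2.
General solution: y = (C₁ + C₂x + (1/2)x²)e^(-6x).


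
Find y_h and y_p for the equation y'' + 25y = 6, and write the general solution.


Homogeneous part: r² + 25 = 0 ⇒ r = ±5i, so y_h = C₁cos(5x) + C₂sin(5x).
Try constant y_p = A; plug in: 25A = 6 ⇒ A = 6/25.
General solution: y = C₁cos(5x) + C₂sin(5x) + 6/25.


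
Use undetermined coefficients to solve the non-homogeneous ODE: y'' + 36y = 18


Homogeneous part: r² + 36 = 0 ⇒ r = ±6i, so y_h = C₁cos(6x) + C₂sin(6x).
Try constant y_p = A; plug in: 36A = 18 ⇒ A = 1/2.
General solution: y = C₁cos(6x) + C₂sin(6x) + 1/2.


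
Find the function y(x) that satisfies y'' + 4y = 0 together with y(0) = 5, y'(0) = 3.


Characteristic roots of r² + 4 = 0 are ±2i, so y = C₁cos(2x) + C₂sin(2x).
Apply y(0) = 5: C₁ = 5. Differentiate and apply y'(0) = 3: 2·C₂ = 3, so C₂ = 3/2.
Particular solution: y = 5cos(2x) + (3/2)sin(2x).


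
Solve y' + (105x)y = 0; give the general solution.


P(x) = 105x ⇒ μ = e^((105/2)x²).
Q(x) = 0 so μ y is constant: y = Ce^(-(105/2)x²).


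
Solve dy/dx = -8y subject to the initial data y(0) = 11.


General solution of y' = -8y is y = Ce^(-8x).
Apply y(0) = 11: C = 11.
Particular solution: y = 11e^(-8x).


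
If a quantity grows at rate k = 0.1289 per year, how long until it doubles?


Exponential growth: P(t) = P₀ e^(0.1289t). Set P(t)/P₀ = 2: e^(0.1289t) = 2.
Solve: t = ln(2)/0.1289 ≈ 5.38 years.


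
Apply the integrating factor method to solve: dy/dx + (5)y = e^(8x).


P(x) = 5 ⇒ μ = e^(5x).
(μ y)' = e^(13x) ⇒ μ y = e^(13x)/13 + C.
Divide by μ: y = (1/13)e^(8x) + Ce^(-5x).


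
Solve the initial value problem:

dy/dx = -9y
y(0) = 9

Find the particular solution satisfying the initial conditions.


General solution of y' = -9y is y = Ce^(-9x).
Apply y(0) = 9: C = 9.
Particular solution: y = 9e^(-9x).


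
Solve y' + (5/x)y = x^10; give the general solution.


P(x) = 5/x ⇒ μ = x^5.
(x^5 y)' = x^5·x^10 = x^15.
Integrate: x^5 y = x^16/(16) + C.
Solve for y: y = (1/16)x^11 + C/x^5.


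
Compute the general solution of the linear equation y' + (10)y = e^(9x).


P(x) = 10 ⇒ μ = e^(10x).
(μ y)' = e^(19x) ⇒ μ y = e^(19x)/19 + C.
Divide by μ: y = (1/19)e^(9x) + Ce^(-10x).


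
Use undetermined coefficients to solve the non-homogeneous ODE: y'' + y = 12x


Homogeneous: r² + 1 = 0 ⇒ r = ±1i, y_h = C₁cos(x) + C₂sin(x).
Polynomial forcing; try y_p = Ax + B. Then y_p'' + 1 y_p = 1(Ax + B) = 12x, so B = 0 and A = 12.
General solution: y = C₁cos(x) + C₂sin(x) + 12x.


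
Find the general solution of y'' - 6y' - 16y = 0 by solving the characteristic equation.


Characteristic equation: r² - 6r - 16 = 0.
Factor: (r + 2)(r - 8) = 0 ⇒ r = -2, 8 (distinct real).
General solution: y = C₁e^(-2x) + C₂e^(8x).


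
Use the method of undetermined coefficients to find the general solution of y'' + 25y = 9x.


Homogeneous: r² + 25 = 0 ⇒ r = ±5i, y_h = C₁cos(5x) + C₂sin(5x).
Polynomial forcing; try y_p = Ax + B. Then y_p'' + 25 y_p = 25(Ax + B) = 9x, so B = 0 and A = 9/25.
General solution: y = C₁cos(5x) + C₂sin(5x) + (9/25)x.


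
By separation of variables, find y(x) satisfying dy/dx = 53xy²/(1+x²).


Separate: dy/y² = 53x/(1+x²) dx.
Integrate LHS: ∫ dy/y² = -1/y.
Integrate RHS via u = 1+x²: (53/2)ln(1+x²) + C.
Result: -1/y = (53/2)ln(1+x²) + C.


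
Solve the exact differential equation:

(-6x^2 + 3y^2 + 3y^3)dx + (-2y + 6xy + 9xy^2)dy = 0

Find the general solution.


Check exactness: ∂M/∂y = 6y + 9y^2 and ∂N/∂x = 6y + 9y^2; equal, so the equation is exact.
Integrate M with respect to x (treating y as constant): ∫M dx = -2x^3 + 3xy^2 + 3xy^3 + h(y).
Differentiate w.r.t. y and set equal to N: the x-dependent terms already match, leaving h'(y) = -2y. Integrate: h(y) = -y^2.
So F(x,y) = -y^2 - 2x^3 + 3xy^2 + 3xy^3.
General solution: -y^2 - 2x^3 + 3xy^2 + 3xy^3 = C.


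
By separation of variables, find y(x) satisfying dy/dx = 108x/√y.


Separate: √y dy = 108x dx.
Integrate: (2/3)y^(3/2) = 54x² + C.


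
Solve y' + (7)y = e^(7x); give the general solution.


P(x) = 7 ⇒ μ = e^(7x).
(μ y)' = e^(14x) ⇒ μ y = (1/14)e^(14x) + C.
Divide by μ: y = (1/14)e^(7x) + Ce^(-7x).


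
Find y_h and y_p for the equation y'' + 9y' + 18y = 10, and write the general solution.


Characteristic roots of r² + 9r + 18 = 0 are -3, -6.
y_h = C₁e^(-3x) + C₂e^(-6x).
Constant forcing; try y_p = A. Then 18A = 10 ⇒ A = 5/9.
General solution: y = C₁e^(-3x) + C₂e^(-6x) + 5/9.


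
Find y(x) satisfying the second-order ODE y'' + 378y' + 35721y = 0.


Characteristic equation: r² + 378r + 35721 = 0, i.e. (r + 189)² = 0.
Repeated root r = -189; include an x factor for the second linearly independent solution.
General solution: y = (C₁ + C₂x)e^(-189x).


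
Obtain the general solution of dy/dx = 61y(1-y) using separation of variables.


Separate: dy/[y(1-y)] = 61 dx.
Partial fractions: 1/[y(1-y)] = 1/y + 1/(1-y).
Integrate: ln|y/(1-y)| = 61x + C₀.
Solve for y: y = 1/(1 + Ce^(-61x)).


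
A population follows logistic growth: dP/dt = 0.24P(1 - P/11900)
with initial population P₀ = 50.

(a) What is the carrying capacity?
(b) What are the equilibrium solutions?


Logistic ODE dP/dt = 0.24P(1 - P/11900) has equilibria where dP/dt = 0, i.e. P = 0 or P = 11900.
The coefficient (1 - P/K) = 0 when P = K, identifying K = 11900 as the carrying capacity.
(a) K = 11900; (b) equilibria P = 0 and P = 11900.


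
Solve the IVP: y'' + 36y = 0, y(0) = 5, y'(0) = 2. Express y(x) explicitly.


Characteristic roots of r² + 36 = 0 are ±6i, so y = C₁cos(6x) + C₂sin(6x).
Apply y(0) = 5: C₁ = 5. Differentiate and apply y'(0) = 2: 6·C₂ = 2, so C₂ = 1/3.
Particular solution: y = 5cos(6x) + (1/3)sin(6x).


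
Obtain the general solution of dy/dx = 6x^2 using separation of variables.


Integrate both sides with respect to x: y = ∫ 6x^2 dx = 2x^3 + C.


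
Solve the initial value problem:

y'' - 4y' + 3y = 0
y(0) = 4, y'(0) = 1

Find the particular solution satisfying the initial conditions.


Characteristic roots of r² - 4r + 3 = 0 are 1, 3.
General solution y = c₁ e^(x) + c₂ e^(3x).
Apply y(0) = 4: c₁ + c₂ = 4. Apply y'(0) = 1: 1 c₁ + 3 c₂ = 1.
Solve: c₁ = 11/2, c₂ = -3/2.
Particular solution: y = (11/2)e^(x) - (3/2)e^(3x).


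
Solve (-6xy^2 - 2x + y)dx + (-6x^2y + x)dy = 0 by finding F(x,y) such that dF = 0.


Check exactness: ∂M/∂y = -12xy + 1 and ∂N/∂x = -12xy + 1; equal, so the equation is exact.
Integrate M with respect to x (treating y as constant): ∫M dx = -3x^2y^2 - x^2 + xy + h(y).
Differentiate w.r.t. y and set equal to N: all terms match, so h'(y) = 0 and h is a constant absorbed into C.
General solution: -3x^2y^2 - x^2 + xy = C.


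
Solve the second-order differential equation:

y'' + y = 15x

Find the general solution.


Homogeneous: r² + 1 = 0 ⇒ r = ±1i, y_h = C₁cos(x) + C₂sin(x).
Polynomial forcing; try y_p = Ax + B. Then y_p'' + 1 y_p = 1(Ax + B) = 15x, so B = 0 and A = 15.
General solution: y = C₁cos(x) + C₂sin(x) + 15x.


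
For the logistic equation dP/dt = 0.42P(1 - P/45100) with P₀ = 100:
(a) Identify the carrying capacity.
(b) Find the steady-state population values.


Logistic ODE dP/dt = 0.42P(1 - P/45100) has equilibria where dP/dt = 0, i.e. P = 0 or P = 45100.
The coefficient (1 - P/K) = 0 when P = K, identifying K = 45100 as the carrying capacity.
(a) K = 45100; (b) equilibria P = 0 and P = 45100.


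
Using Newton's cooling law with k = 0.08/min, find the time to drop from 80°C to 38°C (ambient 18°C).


From T(t) = T_a + (T₀ - T_a)e^(-kt), set T(t) = 38:
(38 - 18) / (80 - 18) = e^(-0.08t), so t = -ln(0.323)/0.08 ≈ 14.1 minutes.


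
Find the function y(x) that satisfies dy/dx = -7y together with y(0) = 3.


General solution of y' = -7y is y = Ce^(-7x).
Apply y(0) = 3: C = 3.
Particular solution: y = 3e^(-7x).


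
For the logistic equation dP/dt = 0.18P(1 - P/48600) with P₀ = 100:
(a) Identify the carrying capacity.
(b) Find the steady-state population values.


Logistic ODE dP/dt = 0.18P(1 - P/48600) has equilibria where dP/dt = 0, i.e. P = 0 or P = 48600.
The coefficient (1 - P/K) = 0 when P = K, identifying K = 48600 as the carrying capacity.
(a) K = 48600; (b) equilibria P = 0 and P = 48600.


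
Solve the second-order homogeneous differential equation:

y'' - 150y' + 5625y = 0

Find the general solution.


Characteristic equation: r² - 150r + 5625 = 0, i.e. (r - 75)² = 0.
Repeated root r = 75; include an x factor for the second linearly independent solution.
General solution: y = (C₁ + C₂x)e^(75x).


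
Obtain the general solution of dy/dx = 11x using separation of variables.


Integrate both sides with respect to x: y = ∫ 11x dx = (11/2)x^2 + C.


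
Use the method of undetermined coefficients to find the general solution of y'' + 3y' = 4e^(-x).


Characteristic roots of r² + 3r = 0 are 0, -3.
y_h = C₁ + C₂e^(-3x).
Forcing exponent -1 is not a characteristic root; try y_p = Ae^(-x).
Substitute: A·(1 + (3)·-1 + (0)) = A·-2 = 4, so A = -2.
General solution: y = C₁ + C₂e^(-3x) - 2e^(-x).


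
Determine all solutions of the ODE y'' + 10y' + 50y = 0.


Characteristic equation: r² + 10r + 50 = 0.
Discriminant is negative; roots r = -5 ± 5i (complex conjugate pair).
General solution uses e^(α x)(C₁ cos(β x) + C₂ sin(β x)): y = e^(-5x)(C₁cos(5x) + C₂sin(5x)).


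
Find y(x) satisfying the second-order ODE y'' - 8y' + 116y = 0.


Characteristic equation: r² - 8r + 116 = 0.
Discriminant is negative; roots r = 4 ± 10i (complex conjugate pair).
General solution uses e^(α x)(C₁ cos(β x) + C₂ sin(β x)): y = e^(4x)(C₁cos(10x) + C₂sin(10x)).


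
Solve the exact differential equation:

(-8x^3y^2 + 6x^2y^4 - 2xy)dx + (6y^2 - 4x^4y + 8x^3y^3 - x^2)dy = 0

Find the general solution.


Check exactness: ∂M/∂y = -16x^3y + 24x^2y^3 - 2x and ∂N/∂x = -16x^3y + 24x^2y^3 - 2x; equal, so the equation is exact.
Integrate M with respect to x (treating y as constant): ∫M dx = -2x^4y^2 + 2x^3y^4 - x^2y + h(y).
Differentiate w.r.t. y and set equal to N: the x-dependent terms already match, leaving h'(y) = 6y^2. Integrate: h(y) = 2y^3.
So F(x,y) = 2y^3 - 2x^4y^2 + 2x^3y^4 - x^2y.
General solution: 2y^3 - 2x^4y^2 + 2x^3y^4 - x^2y = C.


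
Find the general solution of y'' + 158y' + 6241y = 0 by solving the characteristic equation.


Characteristic equation: r² + 158r + 6241 = 0, i.e. (r + 79)² = 0.
Repeated root r = -79; include an x factor for the second linearly independent solution.
General solution: y = (C₁ + C₂x)e^(-79x).


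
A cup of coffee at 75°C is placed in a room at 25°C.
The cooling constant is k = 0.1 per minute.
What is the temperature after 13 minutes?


Newton's law: dT/dt = -k(T - T_a) has solution T(t) = T_a + (T₀ - T_a)e^(-kt).
Plug in T_a = 25, T₀ = 75, k = 0.1, t = 13: T(13) = 25 + (50)e^(-1.30) ≈ 38.6°C.


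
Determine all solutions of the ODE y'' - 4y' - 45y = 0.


Characteristic equation: r² - 4r - 45 = 0.
Factor: (r + 5)(r - 9) = 0 ⇒ r = -5, 9 (distinct real).
General solution: y = C₁e^(-5x) + C₂e^(9x).


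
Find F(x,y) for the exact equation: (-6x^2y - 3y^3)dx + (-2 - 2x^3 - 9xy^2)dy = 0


Check exactness: ∂M/∂y = -6x^2 - 9y^2 and ∂N/∂x = -6x^2 - 9y^2; equal, so the equation is exact.
Integrate M with respect to x (treating y as constant): ∫M dx = -2x^3y - 3xy^3 + h(y).
Differentiate w.r.t. y and set equal to N: the x-dependent terms already match, leaving h'(y) = -2. Integrate: h(y) = -2y.
So F(x,y) = -2y - 2x^3y - 3xy^3.
General solution: -2y - 2x^3y - 3xy^3 = C.


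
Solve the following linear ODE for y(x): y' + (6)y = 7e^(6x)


P(x) = 6 ⇒ μ = e^(6x).
(μ y)' = 7e^(12x) ⇒ μ y = (7/12)e^(12x) + C.
Divide by μ: y = (7/12)e^(6x) + Ce^(-6x).


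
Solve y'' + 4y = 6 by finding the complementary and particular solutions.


Homogeneous part: r² + 4 = 0 ⇒ r = ±2i, so y_h = C₁cos(2x) + C₂sin(2x).
Try constant y_p = A; plug in: 4A = 6 ⇒ A = 3/2.
General solution: y = C₁cos(2x) + C₂sin(2x) + 3/2.


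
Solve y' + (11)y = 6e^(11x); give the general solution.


P(x) = 11 ⇒ μ = e^(11x).
(μ y)' = 6e^(22x) ⇒ μ y = (6/22)e^(22x) + C.
Divide by μ: y = (3/11)e^(11x) + Ce^(-11x).


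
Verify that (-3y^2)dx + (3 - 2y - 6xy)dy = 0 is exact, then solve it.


Check exactness: ∂M/∂y = -6y and ∂N/∂x = -6y; equal, so the equation is exact.
Integrate M with respect to x (treating y as constant): ∫M dx = -3xy^2 + h(y).
Differentiate w.r.t. y and set equal to N: the x-dependent terms already match, leaving h'(y) = 3 - 2y. Integrate: h(y) = 3y - y^2.
So F(x,y) = 3y - y^2 - 3xy^2.
General solution: 3y - y^2 - 3xy^2 = C.


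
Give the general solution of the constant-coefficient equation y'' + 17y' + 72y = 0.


Characteristic equation: r² + 17r + 72 = 0.
Factor: (r + 8)(r + 9) = 0 ⇒ r = -8, -9 (distinct real).
General solution: y = C₁e^(-8x) + C₂e^(-9x).


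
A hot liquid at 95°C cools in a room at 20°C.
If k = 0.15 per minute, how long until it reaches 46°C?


From T(t) = T_a + (T₀ - T_a)e^(-kt), set T(t) = 46:
(46 - 20) / (95 - 20) = e^(-0.15t), so t = -ln(0.347)/0.15 ≈ 7.1 minutes.


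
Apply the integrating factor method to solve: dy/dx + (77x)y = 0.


P(x) = 77x ⇒ μ = e^((77/2)x²).
Q(x) = 0 so μ y is constant: y = Ce^(-(77/2)x²).


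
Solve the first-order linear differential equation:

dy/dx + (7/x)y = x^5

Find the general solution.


P(x) = 7/x ⇒ μ = x^7.
(x^7 y)' = x^12 ⇒ x^7 y = x^13/(13) + C.
Solve for y: y = (1/13)x^6 + C/x^7.


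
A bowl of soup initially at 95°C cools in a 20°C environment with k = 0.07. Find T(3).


Newton's law: dT/dt = -k(T - T_a) has solution T(t) = T_a + (T₀ - T_a)e^(-kt).
Plug in T_a = 20, T₀ = 95, k = 0.07, t = 3: T(3) = 20 + (75)e^(-0.21) ≈ 80.8°C.


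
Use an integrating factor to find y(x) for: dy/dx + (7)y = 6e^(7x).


P(x) = 7 ⇒ μ = e^(7x).
(μ y)' = 6e^(14x) ⇒ μ y = (6/14)e^(14x) + C.
Divide by μ: y = (3/7)e^(7x) + Ce^(-7x).


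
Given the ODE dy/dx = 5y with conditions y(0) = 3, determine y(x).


General solution of y' = 5y is y = Ce^(5x).
Apply y(0) = 3: C = 3.
Particular solution: y = 3e^(5x).


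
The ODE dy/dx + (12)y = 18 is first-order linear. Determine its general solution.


P(x) = 12, Q(x) = 18; integrating factor μ = e^(12x).
(μ y)' = 18e^(12x) ⇒ μ y = (3/2)e^(12x) + C.
Divide by μ: y = 3/2 + Ce^(-12x).


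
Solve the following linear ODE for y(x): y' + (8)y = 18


P(x) = 8, Q(x) = 18; integrating factor μ = e^(8x).
(μ y)' = 18e^(8x) ⇒ μ y = (9/4)e^(8x) + C.
Divide by μ: y = 9/4 + Ce^(-8x).


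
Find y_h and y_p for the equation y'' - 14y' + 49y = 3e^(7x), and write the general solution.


Characteristic polynomial (r - 7)² = 0; repeated root r = 7.
y_h = (C₁ + C₂x)e^(7x). Forcing matches the repeated root (resonance), so try y_p = Ax² e^(7x).
Substitute and solve for A: 2A = 3, so A = 3/2.
General solution: y = (C₁ + C₂x + (3/2)x²)e^(7x).


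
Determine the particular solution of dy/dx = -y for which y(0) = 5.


General solution of y' = -y is y = Ce^(-x).
Apply y(0) = 5: C = 5.
Particular solution: y = 5e^(-x).


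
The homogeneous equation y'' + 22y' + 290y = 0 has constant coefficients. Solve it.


Characteristic equation: r² + 22r + 290 = 0.
Discriminant is negative; roots r = -11 ± 13i (complex conjugate pair).
General solution uses e^(α x)(C₁ cos(β x) + C₂ sin(β x)): y = e^(-11x)(C₁cos(13x) + C₂sin(13x)).


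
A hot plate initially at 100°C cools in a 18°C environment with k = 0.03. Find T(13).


Newton's law: dT/dt = -k(T - T_a) has solution T(t) = T_a + (T₀ - T_a)e^(-kt).
Plug in T_a = 18, T₀ = 100, k = 0.03, t = 13: T(13) = 18 + (82)e^(-0.39) ≈ 73.5°C.


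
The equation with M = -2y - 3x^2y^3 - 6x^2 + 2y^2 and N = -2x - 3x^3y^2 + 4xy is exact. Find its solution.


Check exactness: ∂M/∂y = -2 - 9x^2y^2 + 4y and ∂N/∂x = -2 - 9x^2y^2 + 4y; equal, so the equation is exact.
Integrate M with respect to x (treating y as constant): ∫M dx = -2xy - x^3y^3 - 2x^3 + 2xy^2 + h(y).
Differentiate w.r.t. y and set equal to N: all terms match, so h'(y) = 0 and h is a constant absorbed into C.
General solution: -2xy - x^3y^3 - 2x^3 + 2xy^2 = C.


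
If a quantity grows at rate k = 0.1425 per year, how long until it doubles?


Exponential growth: P(t) = P₀ e^(0.1425t). Set P(t)/P₀ = 2: e^(0.1425t) = 2.
Solve: t = ln(2)/0.1425 ≈ 4.86 years.


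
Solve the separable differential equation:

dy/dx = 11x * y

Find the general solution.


Separate variables: dy/y = 11x dx.
Integrate: ln|y| = (11/2)x^2 + C₀.
Exponentiate: y = Ce^((11/2)x^2).


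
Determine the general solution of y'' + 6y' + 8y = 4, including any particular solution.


Characteristic roots of r² + 6r + 8 = 0 are -4, -2.
y_h = C₁e^(-4x) + C₂e^(-2x).
Constant forcing; try y_p = A. Then 8A = 4 ⇒ A = 1/2.
General solution: y = C₁e^(-4x) + C₂e^(-2x) + 1/2.


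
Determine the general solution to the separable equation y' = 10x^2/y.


Separate variables: y dy = 10x^2 dx.
Integrate both sides: y²/2 = (10/3)x^3 + C₀.
Multiply by 2: y² = (20/3)x^3 + C.


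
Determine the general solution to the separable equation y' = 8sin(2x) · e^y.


Separate: e^(-y) dy = 8sin(2x) dx.
Integrate: -e^(-y) = -4cos(2x) + C₀.
Rearrange: e^(-y) = 4cos(2x) + C.


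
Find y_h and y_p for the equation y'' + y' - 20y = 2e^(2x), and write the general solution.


Characteristic roots of r² + r - 20 = 0 are -5, 4.
y_h = C₁e^(-5x) + C₂e^(4x).
Forcing exponent 2 is not a characteristic root; try y_p = Ae^(2x).
Substitute: A·(4 + (1)·2 + (-20)) = A·-14 = 2, so A = -1/7.
General solution: y = C₁e^(-5x) + C₂e^(4x) - (1/7)e^(2x).


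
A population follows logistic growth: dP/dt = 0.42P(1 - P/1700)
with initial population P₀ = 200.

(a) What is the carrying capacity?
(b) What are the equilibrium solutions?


Logistic ODE dP/dt = 0.42P(1 - P/1700) has equilibria where dP/dt = 0, i.e. P = 0 or P = 1700.
The coefficient (1 - P/K) = 0 when P = K, identifying K = 1700 as the carrying capacity.
(a) K = 1700; (b) equilibria P = 0 and P = 1700.


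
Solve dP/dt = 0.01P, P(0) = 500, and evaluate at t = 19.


The ODE dP/dt = 0.01P has solution P(t) = P(0)e^(0.01t).
Substitute P(0) = 500 and t = 19: P(19) = 500 e^(0.19) ≈ 605.


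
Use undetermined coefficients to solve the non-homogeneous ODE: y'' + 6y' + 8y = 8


Characteristic roots of r² + 6r + 8 = 0 are -2, -4.
y_h = C₁e^(-2x) + C₂e^(-4x).
Constant forcing; try y_p = A. Then 8A = 8 ⇒ A = 1.
General solution: y = C₁e^(-2x) + C₂e^(-4x) + 1.


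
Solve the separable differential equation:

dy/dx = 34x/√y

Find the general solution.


Separate: √y dy = 34x dx.
Integrate: (2/3)y^(3/2) = 17x² + C.


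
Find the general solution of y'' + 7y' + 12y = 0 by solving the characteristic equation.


Characteristic equation: r² + 7r + 12 = 0.
Factor: (r + 3)(r + 4) = 0 ⇒ r = -3, -4 (distinct real).
General solution: y = C₁e^(-3x) + C₂e^(-4x).


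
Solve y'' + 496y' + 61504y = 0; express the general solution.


Characteristic equation: r² + 496r + 61504 = 0, i.e. (r + 248)² = 0.
Repeated root r = -248; include an x factor for the second linearly independent solution.
General solution: y = (C₁ + C₂x)e^(-248x).


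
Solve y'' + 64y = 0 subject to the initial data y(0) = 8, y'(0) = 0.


Characteristic roots of r² + 64 = 0 are ±8i, so y = C₁cos(8x) + C₂sin(8x).
Apply y(0) = 8: C₁ = 8. Differentiate and apply y'(0) = 0: 8·C₂ = 0, so C₂ = 0.
Particular solution: y = 8cos(8x).


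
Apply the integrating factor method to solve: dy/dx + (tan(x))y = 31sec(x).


P(x) = tan(x) ⇒ μ = e^(∫tan(x)dx) = sec(x).
(sec(x) y)' = 31sec²(x) ⇒ sec(x) y = 31tan(x) + C.
Multiply by cos(x): y = 31sin(x) + C·cos(x).


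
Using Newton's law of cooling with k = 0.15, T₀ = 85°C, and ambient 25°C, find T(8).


Newton's law: dT/dt = -k(T - T_a) has solution T(t) = T_a + (T₀ - T_a)e^(-kt).
Plug in T_a = 25, T₀ = 85, k = 0.15, t = 8: T(8) = 25 + (60)e^(-1.20) ≈ 43.1°C.


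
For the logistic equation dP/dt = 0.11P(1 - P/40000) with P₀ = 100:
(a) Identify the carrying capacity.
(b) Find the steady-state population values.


Logistic ODE dP/dt = 0.11P(1 - P/40000) has equilibria where dP/dt = 0, i.e. P = 0 or P = 40000.
The coefficient (1 - P/K) = 0 when P = K, identifying K = 40000 as the carrying capacity.
(a) K = 40000; (b) equilibria P = 0 and P = 40000.


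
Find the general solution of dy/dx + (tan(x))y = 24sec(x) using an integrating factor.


P(x) = tan(x) ⇒ μ = e^(∫tan(x)dx) = sec(x).
(sec(x) y)' = 24sec²(x) ⇒ sec(x) y = 24tan(x) + C.
Multiply by cos(x): y = 24sin(x) + C·cos(x).


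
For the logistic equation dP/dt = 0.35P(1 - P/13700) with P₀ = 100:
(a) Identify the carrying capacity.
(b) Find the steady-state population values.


Logistic ODE dP/dt = 0.35P(1 - P/13700) has equilibria where dP/dt = 0, i.e. P = 0 or P = 13700.
The coefficient (1 - P/K) = 0 when P = K, identifying K = 13700 as the carrying capacity.
(a) K = 13700; (b) equilibria P = 0 and P = 13700.


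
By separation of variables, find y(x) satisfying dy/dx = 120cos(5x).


g(y) = 1, so integrate directly: y = ∫ 120cos(5x) dx = 24sin(5x) + C.


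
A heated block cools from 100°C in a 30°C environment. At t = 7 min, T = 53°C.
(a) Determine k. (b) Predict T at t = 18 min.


Newton's law: T(t) = T_a + (T₀ - T_a)e^(-kt).
(a) Use T(7) = 53: (53 - 30)/(100 - 30) = e^(-k·7), so k = -ln(0.329)/7 ≈ 0.1590.
(b) Apply k to t = 18: T(18) = 30 + (70)e^(-2.862) ≈ 34.0°C.


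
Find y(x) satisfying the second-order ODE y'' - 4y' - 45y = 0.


Characteristic equation: r² - 4r - 45 = 0.
Factor: (r + 5)(r - 9) = 0 ⇒ r = -5, 9 (distinct real).
General solution: y = C₁e^(-5x) + C₂e^(9x).


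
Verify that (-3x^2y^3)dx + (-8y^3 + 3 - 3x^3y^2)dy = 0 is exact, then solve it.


Check exactness: ∂M/∂y = -9x^2y^2 and ∂N/∂x = -9x^2y^2; equal, so the equation is exact.
Integrate M with respect to x (treating y as constant): ∫M dx = -x^3y^3 + h(y).
Differentiate w.r.t. y and set equal to N: the x-dependent terms already match, leaving h'(y) = -8y^3 + 3. Integrate: h(y) = -2y^4 + 3y.
So F(x,y) = -2y^4 + 3y - x^3y^3.
General solution: -2y^4 + 3y - x^3y^3 = C.


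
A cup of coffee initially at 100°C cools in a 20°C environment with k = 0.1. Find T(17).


Newton's law: dT/dt = -k(T - T_a) has solution T(t) = T_a + (T₀ - T_a)e^(-kt).
Plug in T_a = 20, T₀ = 100, k = 0.1, t = 17: T(17) = 20 + (80)e^(-1.70) ≈ 34.6°C.


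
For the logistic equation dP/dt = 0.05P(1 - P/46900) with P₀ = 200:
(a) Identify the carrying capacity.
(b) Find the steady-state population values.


Logistic ODE dP/dt = 0.05P(1 - P/46900) has equilibria where dP/dt = 0, i.e. P = 0 or P = 46900.
The coefficient (1 - P/K) = 0 when P = K, identifying K = 46900 as the carrying capacity.
(a) K = 46900; (b) equilibria P = 0 and P = 46900.


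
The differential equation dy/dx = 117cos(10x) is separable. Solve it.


g(y) = 1, so integrate directly: y = ∫ 117cos(10x) dx = (117/10)sin(10x) + C.


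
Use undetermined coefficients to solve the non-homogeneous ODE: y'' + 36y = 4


Homogeneous part: r² + 36 = 0 ⇒ r = ±6i, so y_h = C₁cos(6x) + C₂sin(6x).
Try constant y_p = A; plug in: 36A = 4 ⇒ A = 1/9.
General solution: y = C₁cos(6x) + C₂sin(6x) + 1/9.


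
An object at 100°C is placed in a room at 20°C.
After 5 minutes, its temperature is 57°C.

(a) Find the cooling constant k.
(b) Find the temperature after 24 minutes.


Newton's law: T(t) = T_a + (T₀ - T_a)e^(-kt).
(a) Use T(5) = 57: (57 - 20)/(100 - 20) = e^(-k·5), so k = -ln(0.463)/5 ≈ 0.1542.
(b) Apply k to t = 24: T(24) = 20 + (80)e^(-3.701) ≈ 22.0°C.


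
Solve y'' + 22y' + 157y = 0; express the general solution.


Characteristic equation: r² + 22r + 157 = 0.
Discriminant is negative; roots r = -11 ± 6i (complex conjugate pair).
General solution uses e^(α x)(C₁ cos(β x) + C₂ sin(β x)): y = e^(-11x)(C₁cos(6x) + C₂sin(6x)).


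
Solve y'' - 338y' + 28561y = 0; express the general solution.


Characteristic equation: r² - 338r + 28561 = 0, i.e. (r - 169)² = 0.
Repeated root r = 169; include an x factor for the second linearly independent solution.
General solution: y = (C₁ + C₂x)e^(169x).


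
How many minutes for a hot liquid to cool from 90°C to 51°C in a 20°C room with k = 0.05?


From T(t) = T_a + (T₀ - T_a)e^(-kt), set T(t) = 51:
(51 - 20) / (90 - 20) = e^(-0.05t), so t = -ln(0.443)/0.05 ≈ 16.3 minutes.


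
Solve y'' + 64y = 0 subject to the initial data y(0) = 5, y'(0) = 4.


Characteristic roots of r² + 64 = 0 are ±8i, so y = C₁cos(8x) + C₂sin(8x).
Apply y(0) = 5: C₁ = 5. Differentiate and apply y'(0) = 4: 8·C₂ = 4, so C₂ = 1/2.
Particular solution: y = 5cos(8x) + (1/2)sin(8x).


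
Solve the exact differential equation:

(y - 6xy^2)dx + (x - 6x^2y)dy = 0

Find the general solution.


Check exactness: ∂M/∂y = 1 - 12xy and ∂N/∂x = 1 - 12xy; equal, so the equation is exact.
Integrate M with respect to x (treating y as constant): ∫M dx = xy - 3x^2y^2 + h(y).
Differentiate w.r.t. y and set equal to N: all terms match, so h'(y) = 0 and h is a constant absorbed into C.
General solution: xy - 3x^2y^2 = C.


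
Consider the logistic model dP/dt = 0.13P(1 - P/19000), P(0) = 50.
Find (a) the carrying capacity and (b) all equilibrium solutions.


Logistic ODE dP/dt = 0.13P(1 - P/19000) has equilibria where dP/dt = 0, i.e. P = 0 or P = 19000.
The coefficient (1 - P/K) = 0 when P = K, identifying K = 19000 as the carrying capacity.
(a) K = 19000; (b) equilibria P = 0 and P = 19000.


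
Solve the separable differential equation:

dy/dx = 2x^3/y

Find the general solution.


Separate variables: y dy = 2x^3 dx.
Integrate both sides: y²/2 = (1/2)x^4 + C₀.
Multiply by 2: y² = x^4 + C.


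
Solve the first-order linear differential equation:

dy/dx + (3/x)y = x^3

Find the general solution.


P(x) = 3/x ⇒ μ = x^3.
(x^3 y)' = x^3·x^3 = x^6.
Integrate: x^3 y = x^7/(7) + C.
Solve for y: y = (1/7)x^4 + C/x^3.


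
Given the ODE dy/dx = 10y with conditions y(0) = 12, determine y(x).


General solution of y' = 10y is y = Ce^(10x).
Apply y(0) = 12: C = 12.
Particular solution: y = 12e^(10x).


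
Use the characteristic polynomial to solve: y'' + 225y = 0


Characteristic equation: r² + 225 = 0.
Discriminant is negative; roots r = 0 ± 15i (complex conjugate pair).
General solution uses e^(α x)(C₁ cos(β x) + C₂ sin(β x)): y = C₁cos(15x) + C₂sin(15x).


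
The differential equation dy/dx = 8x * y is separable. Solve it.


Separate variables: dy/y = 8x dx.
Integrate: ln|y| = 4x^2 + C₀.
Exponentiate: y = Ce^(4x^2).


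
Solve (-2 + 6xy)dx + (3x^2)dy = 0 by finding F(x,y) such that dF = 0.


Check exactness: ∂M/∂y = 6x and ∂N/∂x = 6x; equal, so the equation is exact.
Integrate M with respect to x (treating y as constant): ∫M dx = -2x + 3x^2y + h(y).
Differentiate w.r.t. y and set equal to N: all terms match, so h'(y) = 0 and h is a constant absorbed into C.
General solution: -2x + 3x^2y = C.


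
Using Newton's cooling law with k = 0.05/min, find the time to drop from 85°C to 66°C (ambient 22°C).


From T(t) = T_a + (T₀ - T_a)e^(-kt), set T(t) = 66:
(66 - 22) / (85 - 22) = e^(-0.05t), so t = -ln(0.698)/0.05 ≈ 7.2 minutes.


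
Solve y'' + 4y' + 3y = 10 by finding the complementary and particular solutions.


Characteristic roots of r² + 4r + 3 = 0 are -1, -3.
y_h = C₁e^(-x) + C₂e^(-3x).
Constant forcing; try y_p = A. Then 3A = 10 ⇒ A = 10/3.
General solution: y = C₁e^(-x) + C₂e^(-3x) + 10/3.


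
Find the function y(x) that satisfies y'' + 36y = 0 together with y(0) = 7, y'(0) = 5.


Characteristic roots of r² + 36 = 0 are ±6i, so y = C₁cos(6x) + C₂sin(6x).
Apply y(0) = 7: C₁ = 7. Differentiate and apply y'(0) = 5: 6·C₂ = 5, so C₂ = 5/6.
Particular solution: y = 7cos(6x) + (5/6)sin(6x).


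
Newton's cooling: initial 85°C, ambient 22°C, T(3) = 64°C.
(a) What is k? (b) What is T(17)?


Newton's law: T(t) = T_a + (T₀ - T_a)e^(-kt).
(a) Use T(3) = 64: (64 - 22)/(85 - 22) = e^(-k·3), so k = -ln(0.667)/3 ≈ 0.1352.
(b) Apply k to t = 17: T(17) = 22 + (63)e^(-2.298) ≈ 28.3°C.


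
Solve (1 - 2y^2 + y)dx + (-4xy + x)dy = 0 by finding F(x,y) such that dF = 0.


Check exactness: ∂M/∂y = -4y + 1 and ∂N/∂x = -4y + 1; equal, so the equation is exact.
Integrate M with respect to x (treating y as constant): ∫M dx = x - 2xy^2 + xy + h(y).
Differentiate w.r.t. y and set equal to N: all terms match, so h'(y) = 0 and h is a constant absorbed into C.
General solution: x - 2xy^2 + xy = C.


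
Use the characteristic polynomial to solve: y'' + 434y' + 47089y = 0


Characteristic equation: r² + 434r + 47089 = 0, i.e. (r + 217)² = 0.
Repeated root r = -217; include an x factor for the second linearly independent solution.
General solution: y = (C₁ + C₂x)e^(-217x).


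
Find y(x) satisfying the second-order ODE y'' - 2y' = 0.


Characteristic equation: r² - 2r = 0.
Factor: (r - 0)(r - 2) = 0 ⇒ r = 0, 2 (distinct real).
General solution: y = C₁ + C₂e^(2x).


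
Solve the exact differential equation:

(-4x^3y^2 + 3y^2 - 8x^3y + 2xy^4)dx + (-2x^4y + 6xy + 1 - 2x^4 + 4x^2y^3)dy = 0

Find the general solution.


Check exactness: ∂M/∂y = -8x^3y + 6y - 8x^3 + 8xy^3 and ∂N/∂x = -8x^3y + 6y - 8x^3 + 8xy^3; equal, so the equation is exact.
Integrate M with respect to x (treating y as constant): ∫M dx = -x^4y^2 + 3xy^2 - 2x^4y + x^2y^4 + h(y).
Differentiate w.r.t. y and set equal to N: the x-dependent terms already match, leaving h'(y) = 1. Integrate: h(y) = y.
So F(x,y) = -x^4y^2 + 3xy^2 + y - 2x^4y + x^2y^4.
General solution: -x^4y^2 + 3xy^2 + y - 2x^4y + x^2y^4 = C.


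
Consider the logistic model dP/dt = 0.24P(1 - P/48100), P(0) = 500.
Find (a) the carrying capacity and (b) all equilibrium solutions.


Logistic ODE dP/dt = 0.24P(1 - P/48100) has equilibria where dP/dt = 0, i.e. P = 0 or P = 48100.
The coefficient (1 - P/K) = 0 when P = K, identifying K = 48100 as the carrying capacity.
(a) K = 48100; (b) equilibria P = 0 and P = 48100.


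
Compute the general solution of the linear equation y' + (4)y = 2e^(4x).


P(x) = 4 ⇒ μ = e^(4x).
(μ y)' = 2e^(8x) ⇒ μ y = (2/8)e^(8x) + C.
Divide by μ: y = (1/4)e^(4x) + Ce^(-4x).


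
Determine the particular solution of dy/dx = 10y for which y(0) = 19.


General solution of y' = 10y is y = Ce^(10x).
Apply y(0) = 19: C = 19.
Particular solution: y = 19e^(10x).


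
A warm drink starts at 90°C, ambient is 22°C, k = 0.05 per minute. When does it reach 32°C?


From T(t) = T_a + (T₀ - T_a)e^(-kt), set T(t) = 32:
(32 - 22) / (90 - 22) = e^(-0.05t), so t = -ln(0.147)/0.05 ≈ 38.3 minutes.


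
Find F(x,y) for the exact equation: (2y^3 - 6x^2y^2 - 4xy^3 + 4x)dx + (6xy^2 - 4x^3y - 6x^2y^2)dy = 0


Check exactness: ∂M/∂y = 6y^2 - 12x^2y - 12xy^2 and ∂N/∂x = 6y^2 - 12x^2y - 12xy^2; equal, so the equation is exact.
Integrate M with respect to x (treating y as constant): ∫M dx = 2xy^3 - 2x^3y^2 - 2x^2y^3 + 2x^2 + h(y).
Differentiate w.r.t. y and set equal to N: all terms match, so h'(y) = 0 and h is a constant absorbed into C.
General solution: 2xy^3 - 2x^3y^2 - 2x^2y^3 + 2x^2 = C.


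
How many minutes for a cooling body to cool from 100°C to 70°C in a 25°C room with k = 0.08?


From T(t) = T_a + (T₀ - T_a)e^(-kt), set T(t) = 70:
(70 - 25) / (100 - 25) = e^(-0.08t), so t = -ln(0.600)/0.08 ≈ 6.4 minutes.


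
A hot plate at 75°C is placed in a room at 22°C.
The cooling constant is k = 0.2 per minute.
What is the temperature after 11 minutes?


Newton's law: dT/dt = -k(T - T_a) has solution T(t) = T_a + (T₀ - T_a)e^(-kt).
Plug in T_a = 22, T₀ = 75, k = 0.2, t = 11: T(11) = 22 + (53)e^(-2.20) ≈ 27.9°C.


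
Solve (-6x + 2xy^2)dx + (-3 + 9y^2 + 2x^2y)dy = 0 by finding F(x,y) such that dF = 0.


Check exactness: ∂M/∂y = 4xy and ∂N/∂x = 4xy; equal, so the equation is exact.
Integrate M with respect to x (treating y as constant): ∫M dx = -3x^2 + x^2y^2 + h(y).
Differentiate w.r.t. y and set equal to N: the x-dependent terms already match, leaving h'(y) = -3 + 9y^2. Integrate: h(y) = -3y + 3y^3.
So F(x,y) = -3y + 3y^3 - 3x^2 + x^2y^2.
General solution: -3y + 3y^3 - 3x^2 + x^2y^2 = C.


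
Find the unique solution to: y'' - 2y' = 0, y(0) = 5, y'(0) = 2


Characteristic roots of r² - 2r = 0 are 0, 2.
General solution y = c₁ + c₂ e^(2x).
Apply y(0) = 5: c₁ + c₂ = 5. Apply y'(0) = 2: 0 c₁ + 2 c₂ = 2.
Solve: c₁ = 4, c₂ = 1.
Particular solution: y = 4 + e^(2x).


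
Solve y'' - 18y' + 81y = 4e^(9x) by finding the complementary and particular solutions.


Characteristic polynomial (r - 9)² = 0; repeated root r = 9.
y_h = (C₁ + C₂x)e^(9x). Forcing matches the repeated root (resonance), so try y_p = Ax² e^(9x).
Substitute and solve for A: 2A = 4, so A = 2.
General solution: y = (C₁ + C₂x + 2x²)e^(9x).


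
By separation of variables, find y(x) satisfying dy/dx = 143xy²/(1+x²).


Separate: dy/y² = 143x/(1+x²) dx.
Integrate LHS: ∫ dy/y² = -1/y.
Integrate RHS via u = 1+x²: (143/2)ln(1+x²) + C.
Result: -1/y = (143/2)ln(1+x²) + C.


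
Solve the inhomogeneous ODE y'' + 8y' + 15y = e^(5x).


Characteristic roots of r² + 8r + 15 = 0 are -5, -3.
y_h = C₁e^(-5x) + C₂e^(-3x).
Forcing exponent 5 is not a characteristic root; try y_p = Ae^(5x).
Substitute: A·(25 + (8)·5 + (15)) = A·80 = 1, so A = 1/80.
General solution: y = C₁e^(-5x) + C₂e^(-3x) + (1/80)e^(5x).


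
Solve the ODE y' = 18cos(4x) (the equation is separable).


g(y) = 1, so integrate directly: y = ∫ 18cos(4x) dx = (9/2)sin(4x) + C.


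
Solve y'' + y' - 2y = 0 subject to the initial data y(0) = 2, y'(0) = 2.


Characteristic roots of r² + r - 2 = 0 are 1, -2.
General solution y = c₁ e^(x) + c₂ e^(-2x).
Apply y(0) = 2: c₁ + c₂ = 2. Apply y'(0) = 2: 1 c₁ - 2 c₂ = 2.
Solve: c₁ = 2, c₂ = 0.
Particular solution: y = 2e^(x) + 0e^(-2x).


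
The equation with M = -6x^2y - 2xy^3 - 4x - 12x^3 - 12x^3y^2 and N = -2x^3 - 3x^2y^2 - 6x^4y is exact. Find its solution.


Check exactness: ∂M/∂y = -6x^2 - 6xy^2 - 24x^3y and ∂N/∂x = -6x^2 - 6xy^2 - 24x^3y; equal, so the equation is exact.
Integrate M with respect to x (treating y as constant): ∫M dx = -2x^3y - x^2y^3 - 2x^2 - 3x^4 - 3x^4y^2 + h(y).
Differentiate w.r.t. y and set equal to N: all terms match, so h'(y) = 0 and h is a constant absorbed into C.
General solution: -2x^3y - x^2y^3 - 2x^2 - 3x^4 - 3x^4y^2 = C.


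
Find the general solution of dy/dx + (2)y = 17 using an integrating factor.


P(x) = 2, Q(x) = 17; integrating factor μ = e^(2x).
(μ y)' = 17e^(2x) ⇒ μ y = (17/2)e^(2x) + C.
Divide by μ: y = 17/2 + Ce^(-2x).


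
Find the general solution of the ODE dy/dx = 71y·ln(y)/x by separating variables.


Separate: dy/[y ln(y)] = 71 dx/x.
Substitute u = ln(y): du/u = 71 dx/x.
Integrate: ln|ln(y)| = 71ln|x| + C₀, hence ln(y) = C·x^71.


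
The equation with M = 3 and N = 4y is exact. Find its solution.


Check exactness: ∂M/∂y = 0 and ∂N/∂x = 0; equal, so the equation is exact.
Integrate M with respect to x (treating y as constant): ∫M dx = 3x + h(y).
Differentiate w.r.t. y and set equal to N: the x-dependent terms already match, leaving h'(y) = 4y. Integrate: h(y) = 2y^2.
So F(x,y) = 3x + 2y^2.
General solution: 3x + 2y^2 = C.
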